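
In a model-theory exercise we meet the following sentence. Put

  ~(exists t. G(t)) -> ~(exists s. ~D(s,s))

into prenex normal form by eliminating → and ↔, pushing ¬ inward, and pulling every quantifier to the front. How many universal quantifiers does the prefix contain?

1

Eliminate → and ↔ using ¬ and ∨.
  ~~(exists t. G(t)) | ~(exists s. ~D(s,s))
Drive negations inward (¬∀x A ≡ ∃x ¬A, ¬∃x A ≡ ∀x ¬A, De Morgan for ∧/∨):
  (exists t. G(t)) | (forall s. D(s,s))
Finally move all quantifiers to the prefix:
  exists t. forall s. (G(t) | D(s,s))
The prefix is exists t forall s: 1 universal, 1 existential.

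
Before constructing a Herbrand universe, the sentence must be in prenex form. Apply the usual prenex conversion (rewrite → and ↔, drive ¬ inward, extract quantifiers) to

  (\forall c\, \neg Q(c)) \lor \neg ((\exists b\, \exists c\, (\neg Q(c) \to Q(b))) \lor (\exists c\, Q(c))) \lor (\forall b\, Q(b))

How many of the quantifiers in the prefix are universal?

First replace A → B with ¬A ∨ B.
  (\forall c\, \neg Q(c)) \lor \neg ((\exists b\, \exists c\, (\neg \neg Q(c) \lor Q(b))) \lor (\exists c\, Q(c))) \lor (\forall b\, Q(b))
Move each ¬ inward, flipping quantifiers it crosses:
  (\forall c\, \neg Q(c)) \lor (\forall b\, \forall c\, (\neg Q(c) \land \neg Q(b))) \land (\forall c\, \neg Q(c)) \lor (\forall b\, Q(b))
Standardize variables apart so no two quantifiers bind the same name: c↦y1, c↦x1, b↦x.
  (\forall c\, \neg Q(c)) \lor (\forall b\, \forall y1\, (\neg Q(y1) \land \neg Q(b))) \land (\forall x1\, \neg Q(x1)) \lor (\forall x\, Q(x))
Extract every quantifier outward, since the variables are now distinct and don't occur free across branches:
  \forall c\, \forall b\, \forall y1\, \forall x1\, \forall x\, (\neg Q(c) \lor \neg Q(y1) \land \neg Q(b) \land \neg Q(x1) \lor Q(x))
The prefix is \forall c \forall b \forall y1 \forall x1 \forall x: 5 universal, 0 existential.

5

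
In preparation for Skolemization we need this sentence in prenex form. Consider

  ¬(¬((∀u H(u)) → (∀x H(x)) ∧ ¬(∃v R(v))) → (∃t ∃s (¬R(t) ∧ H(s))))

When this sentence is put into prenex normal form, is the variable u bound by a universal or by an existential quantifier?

universal

Rewrite implications/biconditionals: A → B as ¬A ∨ B.
  ¬(¬¬(¬(∀u H(u)) ∨ (∀x H(x)) ∧ ¬(∃v R(v))) ∨ (∃t ∃s (¬R(t) ∧ H(s))))
Drive negations inward (¬∀x A ≡ ∃x ¬A, ¬∃x A ≡ ∀x ¬A, De Morgan for ∧/∨):
  (∀u H(u)) ∧ ((∃x ¬H(x)) ∨ (∃v R(v))) ∧ (∀t ∀s (R(t) ∨ ¬H(s)))
All bound variables are already distinct, so no renaming is needed.
Finally move all quantifiers to the prefix:
  ∀u ∃x ∃v ∀t ∀s (H(u) ∧ (¬H(x) ∨ R(v)) ∧ (R(t) ∨ ¬H(s)))
The quantifier ∀u sits under an even number of negations (counting the antecedent side of each →), so it remains universal.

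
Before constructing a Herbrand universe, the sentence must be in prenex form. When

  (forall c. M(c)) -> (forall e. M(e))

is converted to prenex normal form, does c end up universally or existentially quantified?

existential

Eliminate → and ↔ using ¬ and ∨.
  ~(forall c. M(c)) | (forall e. M(e))
Push ¬ through the quantifiers and connectives to reach negation normal form:
  (exists c. ~M(c)) | (forall e. M(e))
All bound variables are already distinct, so no renaming is needed.
Extract every quantifier outward, since the variables are now distinct and don't occur free across branches:
  exists c. forall e. (~M(c) | M(e))
The quantifier forall c sits under an odd number of negations (counting the antecedent side of each →), so it flips to exists c.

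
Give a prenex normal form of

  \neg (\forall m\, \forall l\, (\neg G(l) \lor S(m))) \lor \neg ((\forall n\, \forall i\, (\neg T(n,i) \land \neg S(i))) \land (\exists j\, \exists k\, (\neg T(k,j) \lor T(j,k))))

\exists m\, \exists l\, \exists n\, \exists i\, \forall j\, \forall k\, (G(l) \land \neg S(m) \lor T(n,i) \lor S(i) \lor T(k,j) \land \neg T(j,k))

Move each ¬ inward, flipping quantifiers it crosses:
  (\exists m\, \exists l\, (G(l) \land \neg S(m))) \lor (\exists n\, \exists i\, (T(n,i) \lor S(i))) \lor (\forall j\, \forall k\, (T(k,j) \land \neg T(j,k)))
All bound variables are already distinct, so no renaming is needed.
Finally move all quantifiers to the prefix:
  \exists m\, \exists l\, \exists n\, \exists i\, \forall j\, \forall k\, (G(l) \land \neg S(m) \lor T(n,i) \lor S(i) \lor T(k,j) \land \neg T(j,k))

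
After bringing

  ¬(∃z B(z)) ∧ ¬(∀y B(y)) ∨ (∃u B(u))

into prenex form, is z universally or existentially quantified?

universal

Drive negations inward (¬∀x A ≡ ∃x ¬A, ¬∃x A ≡ ∀x ¬A, De Morgan for ∧/∨):
  (∀z ¬B(z)) ∧ (∃y ¬B(y)) ∨ (∃u B(u))
All bound variables are already distinct, so no renaming is needed.
Finally move all quantifiers to the prefix:
  ∀z ∃y ∃u (¬B(z) ∧ ¬B(y) ∨ B(u))
The quantifier ∃z sits under an odd number of negations, so it flips to ∀z.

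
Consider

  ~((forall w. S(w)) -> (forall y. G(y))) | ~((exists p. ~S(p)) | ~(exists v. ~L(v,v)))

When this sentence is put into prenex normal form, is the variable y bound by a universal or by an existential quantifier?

existential

Rewrite implications/biconditionals: A → B as ¬A ∨ B.
  ~(~(forall w. S(w)) | (forall y. G(y))) | ~((exists p. ~S(p)) | ~(exists v. ~L(v,v)))
Push ¬ through the quantifiers and connectives to reach negation normal form:
  (forall w. S(w)) & (exists y. ~G(y)) | (forall p. S(p)) & (exists v. ~L(v,v))
Extract every quantifier outward, since the variables are now distinct and don't occur free across branches:
  forall w. exists y. forall p. exists v. (S(w) & ~G(y) | S(p) & ~L(v,v))
The quantifier forall y sits under an odd number of negations (counting the antecedent side of each →), so it flips to exists y.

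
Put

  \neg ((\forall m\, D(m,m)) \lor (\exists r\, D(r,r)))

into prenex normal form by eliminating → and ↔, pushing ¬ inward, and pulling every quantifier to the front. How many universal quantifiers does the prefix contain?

1

Move each ¬ inward, flipping quantifiers it crosses:
  (\exists m\, \neg D(m,m)) \land (\forall r\, \neg D(r,r))
All bound variables are already distinct, so no renaming is needed.
Extract every quantifier outward, since the variables are now distinct and don't occur free across branches:
  \exists m\, \forall r\, (\neg D(m,m) \land \neg D(r,r))
The prefix is \exists m \forall r: 1 universal, 1 existential.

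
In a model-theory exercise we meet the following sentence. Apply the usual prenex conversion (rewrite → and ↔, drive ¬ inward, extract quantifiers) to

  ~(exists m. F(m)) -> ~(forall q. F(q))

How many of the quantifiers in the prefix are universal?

Eliminate → and ↔ using ¬ and ∨.
  ~~(exists m. F(m)) | ~(forall q. F(q))
Drive negations inward (¬∀x A ≡ ∃x ¬A, ¬∃x A ≡ ∀x ¬A, De Morgan for ∧/∨):
  (exists m. F(m)) | (exists q. ~F(q))
All bound variables are already distinct, so no renaming is needed.
Extract every quantifier outward, since the variables are now distinct and don't occur free across branches:
  exists m. exists q. (F(m) | ~F(q))
The prefix is exists m exists q: 0 universal, 2 existential.

0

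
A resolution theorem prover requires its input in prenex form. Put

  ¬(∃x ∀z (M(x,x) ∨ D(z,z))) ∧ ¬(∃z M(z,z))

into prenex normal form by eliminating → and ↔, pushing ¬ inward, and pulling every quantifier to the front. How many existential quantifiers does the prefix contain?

Move each ¬ inward, flipping quantifiers it crosses:
  (∀x ∃z (¬M(x,x) ∧ ¬D(z,z))) ∧ (∀z ¬M(z,z))
Rename bound variables to avoid capture: z↦u.
  (∀x ∃z (¬M(x,x) ∧ ¬D(z,z))) ∧ (∀u ¬M(u,u))
Pull the quantifiers to the front (each side's bound variable is not free in the other side):
  ∀x ∃z ∀u (¬M(x,x) ∧ ¬D(z,z) ∧ ¬M(u,u))
The prefix is ∀x ∃z ∀u: 2 universal, 1 existential.

1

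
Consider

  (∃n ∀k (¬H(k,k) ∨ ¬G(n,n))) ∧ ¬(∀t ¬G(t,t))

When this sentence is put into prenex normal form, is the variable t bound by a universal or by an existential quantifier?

Push ¬ through the quantifiers and connectives to reach negation normal form:
  (∃n ∀k (¬H(k,k) ∨ ¬G(n,n))) ∧ (∃t G(t,t))
All bound variables are already distinct, so no renaming is needed.
Finally move all quantifiers to the prefix:
  ∃n ∀k ∃t ((¬H(k,k) ∨ ¬G(n,n)) ∧ G(t,t))
The quantifier ∀t sits under an odd number of negations, so it flips to ∃t.

existential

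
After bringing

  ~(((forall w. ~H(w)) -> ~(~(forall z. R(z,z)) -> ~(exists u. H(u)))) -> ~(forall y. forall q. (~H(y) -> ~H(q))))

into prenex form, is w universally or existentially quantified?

Eliminate → and ↔ using ¬ and ∨.
  ~(~(~(forall w. ~H(w)) | ~(~~(forall z. R(z,z)) | ~(exists u. H(u)))) | ~(forall y. forall q. (~~H(y) | ~H(q))))
Drive negations inward (¬∀x A ≡ ∃x ¬A, ¬∃x A ≡ ∀x ¬A, De Morgan for ∧/∨):
  ((exists w. H(w)) | (exists z. ~R(z,z)) & (exists u. H(u))) & (forall y. forall q. (H(y) | ~H(q)))
Finally move all quantifiers to the prefix:
  exists w. exists z. exists u. forall y. forall q. ((H(w) | ~R(z,z) & H(u)) & (H(y) | ~H(q)))
The quantifier forall w sits under an odd number of negations (counting the antecedent side of each →), so it flips to exists w.

existential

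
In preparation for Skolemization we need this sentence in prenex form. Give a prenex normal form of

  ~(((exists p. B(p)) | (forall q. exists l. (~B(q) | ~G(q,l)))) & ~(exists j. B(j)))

Drive negations inward (¬∀x A ≡ ∃x ¬A, ¬∃x A ≡ ∀x ¬A, De Morgan for ∧/∨):
  (forall p. ~B(p)) & (exists q. forall l. (B(q) & G(q,l))) | (exists j. B(j))
All bound variables are already distinct, so no renaming is needed.
Finally move all quantifiers to the prefix:
  forall p. exists q. forall l. exists j. (~B(p) & B(q) & G(q,l) | B(j))

forall p. exists q. forall l. exists j. (~B(p) & B(q) & G(q,l) | B(j))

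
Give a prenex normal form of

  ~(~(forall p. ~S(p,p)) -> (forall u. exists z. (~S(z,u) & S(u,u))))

exists p. exists u. forall z. (S(p,p) & (S(z,u) | ~S(u,u)))

Rewrite implications/biconditionals: A → B as ¬A ∨ B.
  ~(~~(forall p. ~S(p,p)) | (forall u. exists z. (~S(z,u) & S(u,u))))
Push ¬ through the quantifiers and connectives to reach negation normal form:
  (exists p. S(p,p)) & (exists u. forall z. (S(z,u) | ~S(u,u)))
All bound variables are already distinct, so no renaming is needed.
Finally move all quantifiers to the prefix:
  exists p. exists u. forall z. (S(p,p) & (S(z,u) | ~S(u,u)))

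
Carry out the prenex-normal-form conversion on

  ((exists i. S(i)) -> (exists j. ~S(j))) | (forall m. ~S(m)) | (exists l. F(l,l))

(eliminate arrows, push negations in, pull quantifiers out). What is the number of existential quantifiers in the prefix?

First replace A → B with ¬A ∨ B.
  ~(exists i. S(i)) | (exists j. ~S(j)) | (forall m. ~S(m)) | (exists l. F(l,l))
Drive negations inward (¬∀x A ≡ ∃x ¬A, ¬∃x A ≡ ∀x ¬A, De Morgan for ∧/∨):
  (forall i. ~S(i)) | (exists j. ~S(j)) | (forall m. ~S(m)) | (exists l. F(l,l))
All bound variables are already distinct, so no renaming is needed.
Pull the quantifiers to the front (each side's bound variable is not free in the other side):
  forall i. exists j. forall m. exists l. (~S(i) | ~S(j) | ~S(m) | F(l,l))
The prefix is forall i exists j forall m exists l: 2 universal, 2 existential.

2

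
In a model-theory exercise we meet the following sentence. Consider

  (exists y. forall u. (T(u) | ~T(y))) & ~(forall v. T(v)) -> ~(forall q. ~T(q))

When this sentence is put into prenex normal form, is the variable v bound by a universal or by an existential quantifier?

universal

First replace A → B with ¬A ∨ B.
  ~((exists y. forall u. (T(u) | ~T(y))) & ~(forall v. T(v))) | ~(forall q. ~T(q))
Push ¬ through the quantifiers and connectives to reach negation normal form:
  (forall y. exists u. (~T(u) & T(y))) | (forall v. T(v)) | (exists q. T(q))
All bound variables are already distinct, so no renaming is needed.
Extract every quantifier outward, since the variables are now distinct and don't occur free across branches:
  forall y. exists u. forall v. exists q. (~T(u) & T(y) | T(v) | T(q))
The quantifier forall v sits under an even number of negations (counting the antecedent side of each →), so it remains universal.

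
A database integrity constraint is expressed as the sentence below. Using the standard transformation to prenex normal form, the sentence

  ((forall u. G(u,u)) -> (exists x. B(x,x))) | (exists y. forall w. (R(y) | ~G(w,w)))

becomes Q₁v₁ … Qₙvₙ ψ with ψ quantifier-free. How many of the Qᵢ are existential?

Rewrite implications/biconditionals: A → B as ¬A ∨ B.
  ~(forall u. G(u,u)) | (exists x. B(x,x)) | (exists y. forall w. (R(y) | ~G(w,w)))
Drive negations inward (¬∀x A ≡ ∃x ¬A, ¬∃x A ≡ ∀x ¬A, De Morgan for ∧/∨):
  (exists u. ~G(u,u)) | (exists x. B(x,x)) | (exists y. forall w. (R(y) | ~G(w,w)))
Extract every quantifier outward, since the variables are now distinct and don't occur free across branches:
  exists u. exists x. exists y. forall w. (~G(u,u) | B(x,x) | R(y) | ~G(w,w))
The prefix is exists u exists x exists y forall w: 1 universal, 3 existential.

3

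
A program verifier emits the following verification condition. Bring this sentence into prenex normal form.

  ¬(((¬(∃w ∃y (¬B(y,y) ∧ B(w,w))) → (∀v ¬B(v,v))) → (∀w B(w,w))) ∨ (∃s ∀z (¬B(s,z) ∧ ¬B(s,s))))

∃w ∃y ∀v ∃y1 ∀s ∃z ((¬B(y,y) ∧ B(w,w) ∨ ¬B(v,v)) ∧ ¬B(y1,y1) ∧ (B(s,z) ∨ B(s,s)))

First replace A → B with ¬A ∨ B.
  ¬(¬(¬¬(∃w ∃y (¬B(y,y) ∧ B(w,w))) ∨ (∀v ¬B(v,v))) ∨ (∀w B(w,w)) ∨ (∃s ∀z (¬B(s,z) ∧ ¬B(s,s))))
Move each ¬ inward, flipping quantifiers it crosses:
  ((∃w ∃y (¬B(y,y) ∧ B(w,w))) ∨ (∀v ¬B(v,v))) ∧ (∃w ¬B(w,w)) ∧ (∀s ∃z (B(s,z) ∨ B(s,s)))
Standardize variables apart so no two quantifiers bind the same name: w↦y1.
  ((∃w ∃y (¬B(y,y) ∧ B(w,w))) ∨ (∀v ¬B(v,v))) ∧ (∃y1 ¬B(y1,y1)) ∧ (∀s ∃z (B(s,z) ∨ B(s,s)))
Pull the quantifiers to the front (each side's bound variable is not free in the other side):
  ∃w ∃y ∀v ∃y1 ∀s ∃z ((¬B(y,y) ∧ B(w,w) ∨ ¬B(v,v)) ∧ ¬B(y1,y1) ∧ (B(s,z) ∨ B(s,s)))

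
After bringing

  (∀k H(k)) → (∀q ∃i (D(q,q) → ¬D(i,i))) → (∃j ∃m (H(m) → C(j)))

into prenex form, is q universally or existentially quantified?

existential

Eliminate → and ↔ using ¬ and ∨.
  ¬(∀k H(k)) ∨ ¬(∀q ∃i (¬D(q,q) ∨ ¬D(i,i))) ∨ (∃j ∃m (¬H(m) ∨ C(j)))
Drive negations inward (¬∀x A ≡ ∃x ¬A, ¬∃x A ≡ ∀x ¬A, De Morgan for ∧/∨):
  (∃k ¬H(k)) ∨ (∃q ∀i (D(q,q) ∧ D(i,i))) ∨ (∃j ∃m (¬H(m) ∨ C(j)))
All bound variables are already distinct, so no renaming is needed.
Extract every quantifier outward, since the variables are now distinct and don't occur free across branches:
  ∃k ∃q ∀i ∃j ∃m (¬H(k) ∨ D(q,q) ∧ D(i,i) ∨ ¬H(m) ∨ C(j))
The quantifier ∀q sits under an odd number of negations (counting the antecedent side of each →), so it flips to ∃q.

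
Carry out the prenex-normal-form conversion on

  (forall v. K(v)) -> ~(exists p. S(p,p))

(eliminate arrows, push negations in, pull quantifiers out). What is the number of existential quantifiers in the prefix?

1

First replace A → B with ¬A ∨ B.
  ~(forall v. K(v)) | ~(exists p. S(p,p))
Move each ¬ inward, flipping quantifiers it crosses:
  (exists v. ~K(v)) | (forall p. ~S(p,p))
All bound variables are already distinct, so no renaming is needed.
Finally move all quantifiers to the prefix:
  exists v. forall p. (~K(v) | ~S(p,p))
The prefix is exists v forall p: 1 universal, 1 existential.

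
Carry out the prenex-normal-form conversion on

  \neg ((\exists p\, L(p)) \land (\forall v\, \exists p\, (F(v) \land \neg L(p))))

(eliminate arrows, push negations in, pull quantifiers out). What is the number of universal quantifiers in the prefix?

2

Push ¬ through the quantifiers and connectives to reach negation normal form:
  (\forall p\, \neg L(p)) \lor (\exists v\, \forall p\, (\neg F(v) \lor L(p)))
Rename bound variables to avoid capture: p↦x.
  (\forall p\, \neg L(p)) \lor (\exists v\, \forall x\, (\neg F(v) \lor L(x)))
Extract every quantifier outward, since the variables are now distinct and don't occur free across branches:
  \forall p\, \exists v\, \forall x\, (\neg L(p) \lor \neg F(v) \lor L(x))
The prefix is \forall p \exists v \forall x: 2 universal, 1 existential.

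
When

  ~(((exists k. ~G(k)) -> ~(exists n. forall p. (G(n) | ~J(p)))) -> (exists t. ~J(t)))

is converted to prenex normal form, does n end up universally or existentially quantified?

universal

Rewrite implications/biconditionals: A → B as ¬A ∨ B.
  ~(~(~(exists k. ~G(k)) | ~(exists n. forall p. (G(n) | ~J(p)))) | (exists t. ~J(t)))
Push ¬ through the quantifiers and connectives to reach negation normal form:
  ((forall k. G(k)) | (forall n. exists p. (~G(n) & J(p)))) & (forall t. J(t))
All bound variables are already distinct, so no renaming is needed.
Extract every quantifier outward, since the variables are now distinct and don't occur free across branches:
  forall k. forall n. exists p. forall t. ((G(k) | ~G(n) & J(p)) & J(t))
The quantifier exists n sits under an odd number of negations (counting the antecedent side of each →), so it flips to forall n.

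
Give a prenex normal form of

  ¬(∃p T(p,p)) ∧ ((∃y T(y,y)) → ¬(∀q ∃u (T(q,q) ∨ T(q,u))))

Eliminate → and ↔ using ¬ and ∨.
  ¬(∃p T(p,p)) ∧ (¬(∃y T(y,y)) ∨ ¬(∀q ∃u (T(q,q) ∨ T(q,u))))
Push ¬ through the quantifiers and connectives to reach negation normal form:
  (∀p ¬T(p,p)) ∧ ((∀y ¬T(y,y)) ∨ (∃q ∀u (¬T(q,q) ∧ ¬T(q,u))))
Extract every quantifier outward, since the variables are now distinct and don't occur free across branches:
  ∀p ∀y ∃q ∀u (¬T(p,p) ∧ (¬T(y,y) ∨ ¬T(q,q) ∧ ¬T(q,u)))

∀p ∀y ∃q ∀u (¬T(p,p) ∧ (¬T(y,y) ∨ ¬T(q,q) ∧ ¬T(q,u)))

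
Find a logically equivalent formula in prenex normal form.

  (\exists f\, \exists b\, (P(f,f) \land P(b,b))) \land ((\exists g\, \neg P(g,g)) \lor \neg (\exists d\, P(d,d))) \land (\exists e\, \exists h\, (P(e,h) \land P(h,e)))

\exists f\, \exists b\, \exists g\, \forall d\, \exists e\, \exists h\, (P(f,f) \land P(b,b) \land (\neg P(g,g) \lor \neg P(d,d)) \land P(e,h) \land P(h,e))

Push ¬ through the quantifiers and connectives to reach negation normal form:
  (\exists f\, \exists b\, (P(f,f) \land P(b,b))) \land ((\exists g\, \neg P(g,g)) \lor (\forall d\, \neg P(d,d))) \land (\exists e\, \exists h\, (P(e,h) \land P(h,e)))
All bound variables are already distinct, so no renaming is needed.
Extract every quantifier outward, since the variables are now distinct and don't occur free across branches:
  \exists f\, \exists b\, \exists g\, \forall d\, \exists e\, \exists h\, (P(f,f) \land P(b,b) \land (\neg P(g,g) \lor \neg P(d,d)) \land P(e,h) \land P(h,e))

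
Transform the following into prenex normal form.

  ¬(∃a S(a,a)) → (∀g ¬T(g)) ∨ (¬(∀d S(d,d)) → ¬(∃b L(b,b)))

First replace A → B with ¬A ∨ B.
  ¬¬(∃a S(a,a)) ∨ (∀g ¬T(g)) ∨ ¬¬(∀d S(d,d)) ∨ ¬(∃b L(b,b))
Move each ¬ inward, flipping quantifiers it crosses:
  (∃a S(a,a)) ∨ (∀g ¬T(g)) ∨ (∀d S(d,d)) ∨ (∀b ¬L(b,b))
All bound variables are already distinct, so no renaming is needed.
Extract every quantifier outward, since the variables are now distinct and don't occur free across branches:
  ∃a ∀g ∀d ∀b (S(a,a) ∨ ¬T(g) ∨ S(d,d) ∨ ¬L(b,b))

∃a ∀g ∀d ∀b (S(a,a) ∨ ¬T(g) ∨ S(d,d) ∨ ¬L(b,b))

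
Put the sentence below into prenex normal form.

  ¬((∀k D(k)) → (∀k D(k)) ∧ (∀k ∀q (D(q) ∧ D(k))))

∀k ∃t ∃x ∃q (D(k) ∧ (¬D(t) ∨ ¬D(q) ∨ ¬D(x)))

Rewrite implications/biconditionals: A → B as ¬A ∨ B.
  ¬(¬(∀k D(k)) ∨ (∀k D(k)) ∧ (∀k ∀q (D(q) ∧ D(k))))
Move each ¬ inward, flipping quantifiers it crosses:
  (∀k D(k)) ∧ ((∃k ¬D(k)) ∨ (∃k ∃q (¬D(q) ∨ ¬D(k))))
Rename bound variables to avoid capture: k↦t, k↦x.
  (∀k D(k)) ∧ ((∃t ¬D(t)) ∨ (∃x ∃q (¬D(q) ∨ ¬D(x))))
Finally move all quantifiers to the prefix:
  ∀k ∃t ∃x ∃q (D(k) ∧ (¬D(t) ∨ ¬D(q) ∨ ¬D(x)))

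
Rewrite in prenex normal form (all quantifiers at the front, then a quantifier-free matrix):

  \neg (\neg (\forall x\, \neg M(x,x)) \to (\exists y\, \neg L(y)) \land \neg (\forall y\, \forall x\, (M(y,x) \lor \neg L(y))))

\exists x\, \forall y\, \forall z1\, \forall a\, (M(x,x) \land (L(y) \lor M(z1,a) \lor \neg L(z1)))

First replace A → B with ¬A ∨ B.
  \neg (\neg \neg (\forall x\, \neg M(x,x)) \lor (\exists y\, \neg L(y)) \land \neg (\forall y\, \forall x\, (M(y,x) \lor \neg L(y))))
Move each ¬ inward, flipping quantifiers it crosses:
  (\exists x\, M(x,x)) \land ((\forall y\, L(y)) \lor (\forall y\, \forall x\, (M(y,x) \lor \neg L(y))))
Give each quantifier a distinct variable: y↦z1, x↦a.
  (\exists x\, M(x,x)) \land ((\forall y\, L(y)) \lor (\forall z1\, \forall a\, (M(z1,a) \lor \neg L(z1))))
Extract every quantifier outward, since the variables are now distinct and don't occur free across branches:
  \exists x\, \forall y\, \forall z1\, \forall a\, (M(x,x) \land (L(y) \lor M(z1,a) \lor \neg L(z1)))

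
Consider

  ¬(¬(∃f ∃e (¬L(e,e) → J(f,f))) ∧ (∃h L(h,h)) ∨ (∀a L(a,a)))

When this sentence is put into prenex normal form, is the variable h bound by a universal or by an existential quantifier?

universal

First replace A → B with ¬A ∨ B.
  ¬(¬(∃f ∃e (¬¬L(e,e) ∨ J(f,f))) ∧ (∃h L(h,h)) ∨ (∀a L(a,a)))
Move each ¬ inward, flipping quantifiers it crosses:
  ((∃f ∃e (L(e,e) ∨ J(f,f))) ∨ (∀h ¬L(h,h))) ∧ (∃a ¬L(a,a))
Pull the quantifiers to the front (each side's bound variable is not free in the other side):
  ∃f ∃e ∀h ∃a ((L(e,e) ∨ J(f,f) ∨ ¬L(h,h)) ∧ ¬L(a,a))
The quantifier ∃h sits under an odd number of negations (counting the antecedent side of each →), so it flips to ∀h.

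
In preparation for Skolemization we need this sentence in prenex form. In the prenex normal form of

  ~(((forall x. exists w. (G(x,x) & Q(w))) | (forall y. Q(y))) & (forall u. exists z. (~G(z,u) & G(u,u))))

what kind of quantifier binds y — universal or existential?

existential

Move each ¬ inward, flipping quantifiers it crosses:
  (exists x. forall w. (~G(x,x) | ~Q(w))) & (exists y. ~Q(y)) | (exists u. forall z. (G(z,u) | ~G(u,u)))
All bound variables are already distinct, so no renaming is needed.
Finally move all quantifiers to the prefix:
  exists x. forall w. exists y. exists u. forall z. ((~G(x,x) | ~Q(w)) & ~Q(y) | G(z,u) | ~G(u,u))
The quantifier forall y sits under an odd number of negations, so it flips to exists y.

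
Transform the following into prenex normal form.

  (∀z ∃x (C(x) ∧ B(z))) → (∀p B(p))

Eliminate → and ↔ using ¬ and ∨.
  ¬(∀z ∃x (C(x) ∧ B(z))) ∨ (∀p B(p))
Push ¬ through the quantifiers and connectives to reach negation normal form:
  (∃z ∀x (¬C(x) ∨ ¬B(z))) ∨ (∀p B(p))
All bound variables are already distinct, so no renaming is needed.
Finally move all quantifiers to the prefix:
  ∃z ∀x ∀p (¬C(x) ∨ ¬B(z) ∨ B(p))

∃z ∀x ∀p (¬C(x) ∨ ¬B(z) ∨ B(p))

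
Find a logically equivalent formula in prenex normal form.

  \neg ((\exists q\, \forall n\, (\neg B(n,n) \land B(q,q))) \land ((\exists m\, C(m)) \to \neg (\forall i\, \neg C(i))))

\forall q\, \exists n\, \exists m\, \forall i\, (B(n,n) \lor \neg B(q,q) \lor C(m) \land \neg C(i))

Rewrite implications/biconditionals: A → B as ¬A ∨ B.
  \neg ((\exists q\, \forall n\, (\neg B(n,n) \land B(q,q))) \land (\neg (\exists m\, C(m)) \lor \neg (\forall i\, \neg C(i))))
Push ¬ through the quantifiers and connectives to reach negation normal form:
  (\forall q\, \exists n\, (B(n,n) \lor \neg B(q,q))) \lor (\exists m\, C(m)) \land (\forall i\, \neg C(i))
All bound variables are already distinct, so no renaming is needed.
Extract every quantifier outward, since the variables are now distinct and don't occur free across branches:
  \forall q\, \exists n\, \exists m\, \forall i\, (B(n,n) \lor \neg B(q,q) \lor C(m) \land \neg C(i))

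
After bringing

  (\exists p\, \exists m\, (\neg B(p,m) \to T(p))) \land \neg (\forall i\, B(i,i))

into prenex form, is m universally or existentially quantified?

First replace A → B with ¬A ∨ B.
  (\exists p\, \exists m\, (\neg \neg B(p,m) \lor T(p))) \land \neg (\forall i\, B(i,i))
Drive negations inward (¬∀x A ≡ ∃x ¬A, ¬∃x A ≡ ∀x ¬A, De Morgan for ∧/∨):
  (\exists p\, \exists m\, (B(p,m) \lor T(p))) \land (\exists i\, \neg B(i,i))
All bound variables are already distinct, so no renaming is needed.
Finally move all quantifiers to the prefix:
  \exists p\, \exists m\, \exists i\, ((B(p,m) \lor T(p)) \land \neg B(i,i))
The quantifier \exists m sits under an even number of negations (counting the antecedent side of each →), so it remains existential.

existential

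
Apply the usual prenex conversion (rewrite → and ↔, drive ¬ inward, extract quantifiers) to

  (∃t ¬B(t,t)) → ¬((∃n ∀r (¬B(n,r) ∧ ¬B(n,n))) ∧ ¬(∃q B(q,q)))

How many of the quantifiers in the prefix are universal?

Eliminate → and ↔ using ¬ and ∨.
  ¬(∃t ¬B(t,t)) ∨ ¬((∃n ∀r (¬B(n,r) ∧ ¬B(n,n))) ∧ ¬(∃q B(q,q)))
Push ¬ through the quantifiers and connectives to reach negation normal form:
  (∀t B(t,t)) ∨ (∀n ∃r (B(n,r) ∨ B(n,n))) ∨ (∃q B(q,q))
Extract every quantifier outward, since the variables are now distinct and don't occur free across branches:
  ∀t ∀n ∃r ∃q (B(t,t) ∨ B(n,r) ∨ B(n,n) ∨ B(q,q))
The prefix is ∀t ∀n ∃r ∃q: 2 universal, 2 existential.

2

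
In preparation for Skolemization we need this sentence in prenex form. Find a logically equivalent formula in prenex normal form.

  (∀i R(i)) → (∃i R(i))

∃i ∃a (¬R(i) ∨ R(a))

First replace A → B with ¬A ∨ B.
  ¬(∀i R(i)) ∨ (∃i R(i))
Push ¬ through the quantifiers and connectives to reach negation normal form:
  (∃i ¬R(i)) ∨ (∃i R(i))
Standardize variables apart so no two quantifiers bind the same name: i↦a.
  (∃i ¬R(i)) ∨ (∃a R(a))
Pull the quantifiers to the front (each side's bound variable is not free in the other side):
  ∃i ∃a (¬R(i) ∨ R(a))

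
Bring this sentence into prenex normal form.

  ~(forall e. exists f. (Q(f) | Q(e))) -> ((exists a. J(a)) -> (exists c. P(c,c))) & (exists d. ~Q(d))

First replace A → B with ¬A ∨ B.
  ~~(forall e. exists f. (Q(f) | Q(e))) | (~(exists a. J(a)) | (exists c. P(c,c))) & (exists d. ~Q(d))
Push ¬ through the quantifiers and connectives to reach negation normal form:
  (forall e. exists f. (Q(f) | Q(e))) | ((forall a. ~J(a)) | (exists c. P(c,c))) & (exists d. ~Q(d))
All bound variables are already distinct, so no renaming is needed.
Finally move all quantifiers to the prefix:
  forall e. exists f. forall a. exists c. exists d. (Q(f) | Q(e) | (~J(a) | P(c,c)) & ~Q(d))

forall e. exists f. forall a. exists c. exists d. (Q(f) | Q(e) | (~J(a) | P(c,c)) & ~Q(d))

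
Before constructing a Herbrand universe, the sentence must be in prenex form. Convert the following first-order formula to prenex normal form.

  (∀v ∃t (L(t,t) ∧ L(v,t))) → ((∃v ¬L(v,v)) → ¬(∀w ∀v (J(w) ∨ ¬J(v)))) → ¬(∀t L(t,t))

Eliminate → and ↔ using ¬ and ∨.
  ¬(∀v ∃t (L(t,t) ∧ L(v,t))) ∨ ¬(¬(∃v ¬L(v,v)) ∨ ¬(∀w ∀v (J(w) ∨ ¬J(v)))) ∨ ¬(∀t L(t,t))
Drive negations inward (¬∀x A ≡ ∃x ¬A, ¬∃x A ≡ ∀x ¬A, De Morgan for ∧/∨):
  (∃v ∀t (¬L(t,t) ∨ ¬L(v,t))) ∨ (∃v ¬L(v,v)) ∧ (∀w ∀v (J(w) ∨ ¬J(v))) ∨ (∃t ¬L(t,t))
Standardize variables apart so no two quantifiers bind the same name: v↦z1, v↦p, t↦y.
  (∃v ∀t (¬L(t,t) ∨ ¬L(v,t))) ∨ (∃z1 ¬L(z1,z1)) ∧ (∀w ∀p (J(w) ∨ ¬J(p))) ∨ (∃y ¬L(y,y))
Extract every quantifier outward, since the variables are now distinct and don't occur free across branches:
  ∃v ∀t ∃z1 ∀w ∀p ∃y (¬L(t,t) ∨ ¬L(v,t) ∨ ¬L(z1,z1) ∧ (J(w) ∨ ¬J(p)) ∨ ¬L(y,y))

∃v ∀t ∃z1 ∀w ∀p ∃y (¬L(t,t) ∨ ¬L(v,t) ∨ ¬L(z1,z1) ∧ (J(w) ∨ ¬J(p)) ∨ ¬L(y,y))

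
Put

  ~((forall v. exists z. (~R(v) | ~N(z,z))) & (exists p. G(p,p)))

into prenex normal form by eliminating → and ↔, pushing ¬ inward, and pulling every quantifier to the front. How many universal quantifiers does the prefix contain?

2

Move each ¬ inward, flipping quantifiers it crosses:
  (exists v. forall z. (R(v) & N(z,z))) | (forall p. ~G(p,p))
Extract every quantifier outward, since the variables are now distinct and don't occur free across branches:
  exists v. forall z. forall p. (R(v) & N(z,z) | ~G(p,p))
The prefix is exists v forall z forall p: 2 universal, 1 existential.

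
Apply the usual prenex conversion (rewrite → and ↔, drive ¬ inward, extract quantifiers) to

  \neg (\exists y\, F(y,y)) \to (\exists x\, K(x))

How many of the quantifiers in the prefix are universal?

First replace A → B with ¬A ∨ B.
  \neg \neg (\exists y\, F(y,y)) \lor (\exists x\, K(x))
Drive negations inward (¬∀x A ≡ ∃x ¬A, ¬∃x A ≡ ∀x ¬A, De Morgan for ∧/∨):
  (\exists y\, F(y,y)) \lor (\exists x\, K(x))
All bound variables are already distinct, so no renaming is needed.
Pull the quantifiers to the front (each side's bound variable is not free in the other side):
  \exists y\, \exists x\, (F(y,y) \lor K(x))
The prefix is \exists y \exists x: 0 universal, 2 existential.

0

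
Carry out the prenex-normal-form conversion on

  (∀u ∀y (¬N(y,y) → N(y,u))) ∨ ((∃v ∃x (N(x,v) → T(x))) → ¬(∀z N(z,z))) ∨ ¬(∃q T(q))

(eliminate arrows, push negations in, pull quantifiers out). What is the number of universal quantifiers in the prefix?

Rewrite implications/biconditionals: A → B as ¬A ∨ B.
  (∀u ∀y (¬¬N(y,y) ∨ N(y,u))) ∨ ¬(∃v ∃x (¬N(x,v) ∨ T(x))) ∨ ¬(∀z N(z,z)) ∨ ¬(∃q T(q))
Move each ¬ inward, flipping quantifiers it crosses:
  (∀u ∀y (N(y,y) ∨ N(y,u))) ∨ (∀v ∀x (N(x,v) ∧ ¬T(x))) ∨ (∃z ¬N(z,z)) ∨ (∀q ¬T(q))
Finally move all quantifiers to the prefix:
  ∀u ∀y ∀v ∀x ∃z ∀q (N(y,y) ∨ N(y,u) ∨ N(x,v) ∧ ¬T(x) ∨ ¬N(z,z) ∨ ¬T(q))
The prefix is ∀u ∀y ∀v ∀x ∃z ∀q: 5 universal, 1 existential.

5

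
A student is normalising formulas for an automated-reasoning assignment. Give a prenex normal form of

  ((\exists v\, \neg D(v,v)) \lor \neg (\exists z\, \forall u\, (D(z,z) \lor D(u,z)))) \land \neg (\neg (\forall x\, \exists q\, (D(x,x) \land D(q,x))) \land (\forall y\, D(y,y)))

\exists v\, \forall z\, \exists u\, \forall x\, \exists q\, \exists y\, ((\neg D(v,v) \lor \neg D(z,z) \land \neg D(u,z)) \land (D(x,x) \land D(q,x) \lor \neg D(y,y)))

Move each ¬ inward, flipping quantifiers it crosses:
  ((\exists v\, \neg D(v,v)) \lor (\forall z\, \exists u\, (\neg D(z,z) \land \neg D(u,z)))) \land ((\forall x\, \exists q\, (D(x,x) \land D(q,x))) \lor (\exists y\, \neg D(y,y)))
All bound variables are already distinct, so no renaming is needed.
Pull the quantifiers to the front (each side's bound variable is not free in the other side):
  \exists v\, \forall z\, \exists u\, \forall x\, \exists q\, \exists y\, ((\neg D(v,v) \lor \neg D(z,z) \land \neg D(u,z)) \land (D(x,x) \land D(q,x) \lor \neg D(y,y)))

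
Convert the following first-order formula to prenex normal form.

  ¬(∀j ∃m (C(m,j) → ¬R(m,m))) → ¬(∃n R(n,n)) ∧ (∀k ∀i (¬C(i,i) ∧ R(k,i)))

∀j ∃m ∀n ∀k ∀i (¬C(m,j) ∨ ¬R(m,m) ∨ ¬R(n,n) ∧ ¬C(i,i) ∧ R(k,i))

Eliminate → and ↔ using ¬ and ∨.
  ¬¬(∀j ∃m (¬C(m,j) ∨ ¬R(m,m))) ∨ ¬(∃n R(n,n)) ∧ (∀k ∀i (¬C(i,i) ∧ R(k,i)))
Move each ¬ inward, flipping quantifiers it crosses:
  (∀j ∃m (¬C(m,j) ∨ ¬R(m,m))) ∨ (∀n ¬R(n,n)) ∧ (∀k ∀i (¬C(i,i) ∧ R(k,i)))
All bound variables are already distinct, so no renaming is needed.
Extract every quantifier outward, since the variables are now distinct and don't occur free across branches:
  ∀j ∃m ∀n ∀k ∀i (¬C(m,j) ∨ ¬R(m,m) ∨ ¬R(n,n) ∧ ¬C(i,i) ∧ R(k,i))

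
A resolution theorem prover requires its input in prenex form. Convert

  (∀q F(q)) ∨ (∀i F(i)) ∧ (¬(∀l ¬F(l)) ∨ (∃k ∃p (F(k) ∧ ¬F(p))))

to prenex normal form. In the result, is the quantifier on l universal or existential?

existential

Push ¬ through the quantifiers and connectives to reach negation normal form:
  (∀q F(q)) ∨ (∀i F(i)) ∧ ((∃l F(l)) ∨ (∃k ∃p (F(k) ∧ ¬F(p))))
All bound variables are already distinct, so no renaming is needed.
Pull the quantifiers to the front (each side's bound variable is not free in the other side):
  ∀q ∀i ∃l ∃k ∃p (F(q) ∨ F(i) ∧ (F(l) ∨ F(k) ∧ ¬F(p)))
The quantifier ∀l sits under an odd number of negations, so it flips to ∃l.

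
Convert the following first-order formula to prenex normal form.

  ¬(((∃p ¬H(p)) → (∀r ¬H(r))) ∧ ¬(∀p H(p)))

∃p ∃r ∀w1 (¬H(p) ∧ H(r) ∨ H(w1))

First replace A → B with ¬A ∨ B.
  ¬((¬(∃p ¬H(p)) ∨ (∀r ¬H(r))) ∧ ¬(∀p H(p)))
Push ¬ through the quantifiers and connectives to reach negation normal form:
  (∃p ¬H(p)) ∧ (∃r H(r)) ∨ (∀p H(p))
Standardize variables apart so no two quantifiers bind the same name: p↦w1.
  (∃p ¬H(p)) ∧ (∃r H(r)) ∨ (∀w1 H(w1))
Pull the quantifiers to the front (each side's bound variable is not free in the other side):
  ∃p ∃r ∀w1 (¬H(p) ∧ H(r) ∨ H(w1))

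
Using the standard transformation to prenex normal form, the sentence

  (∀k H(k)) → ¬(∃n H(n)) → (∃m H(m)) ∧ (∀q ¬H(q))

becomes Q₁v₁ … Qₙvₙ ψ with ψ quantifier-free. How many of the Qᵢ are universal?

Eliminate → and ↔ using ¬ and ∨.
  ¬(∀k H(k)) ∨ ¬¬(∃n H(n)) ∨ (∃m H(m)) ∧ (∀q ¬H(q))
Move each ¬ inward, flipping quantifiers it crosses:
  (∃k ¬H(k)) ∨ (∃n H(n)) ∨ (∃m H(m)) ∧ (∀q ¬H(q))
All bound variables are already distinct, so no renaming is needed.
Extract every quantifier outward, since the variables are now distinct and don't occur free across branches:
  ∃k ∃n ∃m ∀q (¬H(k) ∨ H(n) ∨ H(m) ∧ ¬H(q))
The prefix is ∃k ∃n ∃m ∀q: 1 universal, 3 existential.

1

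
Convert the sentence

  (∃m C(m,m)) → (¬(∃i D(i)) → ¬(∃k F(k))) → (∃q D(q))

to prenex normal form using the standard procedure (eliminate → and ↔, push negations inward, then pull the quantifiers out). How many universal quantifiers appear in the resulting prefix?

2

First replace A → B with ¬A ∨ B.
  ¬(∃m C(m,m)) ∨ ¬(¬¬(∃i D(i)) ∨ ¬(∃k F(k))) ∨ (∃q D(q))
Drive negations inward (¬∀x A ≡ ∃x ¬A, ¬∃x A ≡ ∀x ¬A, De Morgan for ∧/∨):
  (∀m ¬C(m,m)) ∨ (∀i ¬D(i)) ∧ (∃k F(k)) ∨ (∃q D(q))
Extract every quantifier outward, since the variables are now distinct and don't occur free across branches:
  ∀m ∀i ∃k ∃q (¬C(m,m) ∨ ¬D(i) ∧ F(k) ∨ D(q))
The prefix is ∀m ∀i ∃k ∃q: 2 universal, 2 existential.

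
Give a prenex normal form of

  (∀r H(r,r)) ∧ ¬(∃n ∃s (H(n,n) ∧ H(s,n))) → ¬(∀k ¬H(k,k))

∃r ∃n ∃s ∃k (¬H(r,r) ∨ H(n,n) ∧ H(s,n) ∨ H(k,k))

Rewrite implications/biconditionals: A → B as ¬A ∨ B.
  ¬((∀r H(r,r)) ∧ ¬(∃n ∃s (H(n,n) ∧ H(s,n)))) ∨ ¬(∀k ¬H(k,k))
Move each ¬ inward, flipping quantifiers it crosses:
  (∃r ¬H(r,r)) ∨ (∃n ∃s (H(n,n) ∧ H(s,n))) ∨ (∃k H(k,k))
All bound variables are already distinct, so no renaming is needed.
Extract every quantifier outward, since the variables are now distinct and don't occur free across branches:
  ∃r ∃n ∃s ∃k (¬H(r,r) ∨ H(n,n) ∧ H(s,n) ∨ H(k,k))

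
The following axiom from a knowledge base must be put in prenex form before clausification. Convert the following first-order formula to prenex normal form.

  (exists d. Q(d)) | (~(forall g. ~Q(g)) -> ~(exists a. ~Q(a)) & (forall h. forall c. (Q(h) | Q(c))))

Eliminate → and ↔ using ¬ and ∨.
  (exists d. Q(d)) | ~~(forall g. ~Q(g)) | ~(exists a. ~Q(a)) & (forall h. forall c. (Q(h) | Q(c)))
Push ¬ through the quantifiers and connectives to reach negation normal form:
  (exists d. Q(d)) | (forall g. ~Q(g)) | (forall a. Q(a)) & (forall h. forall c. (Q(h) | Q(c)))
Extract every quantifier outward, since the variables are now distinct and don't occur free across branches:
  exists d. forall g. forall a. forall h. forall c. (Q(d) | ~Q(g) | Q(a) & (Q(h) | Q(c)))

exists d. forall g. forall a. forall h. forall c. (Q(d) | ~Q(g) | Q(a) & (Q(h) | Q(c)))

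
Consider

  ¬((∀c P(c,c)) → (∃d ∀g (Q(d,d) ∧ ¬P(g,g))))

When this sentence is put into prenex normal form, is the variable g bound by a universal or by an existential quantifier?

existential

First replace A → B with ¬A ∨ B.
  ¬(¬(∀c P(c,c)) ∨ (∃d ∀g (Q(d,d) ∧ ¬P(g,g))))
Drive negations inward (¬∀x A ≡ ∃x ¬A, ¬∃x A ≡ ∀x ¬A, De Morgan for ∧/∨):
  (∀c P(c,c)) ∧ (∀d ∃g (¬Q(d,d) ∨ P(g,g)))
All bound variables are already distinct, so no renaming is needed.
Pull the quantifiers to the front (each side's bound variable is not free in the other side):
  ∀c ∀d ∃g (P(c,c) ∧ (¬Q(d,d) ∨ P(g,g)))
The quantifier ∀g sits under an odd number of negations (counting the antecedent side of each →), so it flips to ∃g.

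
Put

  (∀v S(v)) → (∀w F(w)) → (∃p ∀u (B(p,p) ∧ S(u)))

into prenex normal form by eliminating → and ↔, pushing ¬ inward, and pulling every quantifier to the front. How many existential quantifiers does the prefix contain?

3

First replace A → B with ¬A ∨ B.
  ¬(∀v S(v)) ∨ ¬(∀w F(w)) ∨ (∃p ∀u (B(p,p) ∧ S(u)))
Push ¬ through the quantifiers and connectives to reach negation normal form:
  (∃v ¬S(v)) ∨ (∃w ¬F(w)) ∨ (∃p ∀u (B(p,p) ∧ S(u)))
Extract every quantifier outward, since the variables are now distinct and don't occur free across branches:
  ∃v ∃w ∃p ∀u (¬S(v) ∨ ¬F(w) ∨ B(p,p) ∧ S(u))
The prefix is ∃v ∃w ∃p ∀u: 1 universal, 3 existential.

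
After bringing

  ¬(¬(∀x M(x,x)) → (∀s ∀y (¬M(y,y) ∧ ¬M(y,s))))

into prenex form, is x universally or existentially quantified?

existential

Eliminate → and ↔ using ¬ and ∨.
  ¬(¬¬(∀x M(x,x)) ∨ (∀s ∀y (¬M(y,y) ∧ ¬M(y,s))))
Move each ¬ inward, flipping quantifiers it crosses:
  (∃x ¬M(x,x)) ∧ (∃s ∃y (M(y,y) ∨ M(y,s)))
All bound variables are already distinct, so no renaming is needed.
Pull the quantifiers to the front (each side's bound variable is not free in the other side):
  ∃x ∃s ∃y (¬M(x,x) ∧ (M(y,y) ∨ M(y,s)))
The quantifier ∀x sits under an odd number of negations (counting the antecedent side of each →), so it flips to ∃x.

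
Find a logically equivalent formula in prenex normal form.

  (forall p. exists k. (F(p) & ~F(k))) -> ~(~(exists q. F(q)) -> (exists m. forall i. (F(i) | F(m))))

exists p. forall k. forall q. forall m. exists i. (~F(p) | F(k) | ~F(q) & ~F(i) & ~F(m))

First replace A → B with ¬A ∨ B.
  ~(forall p. exists k. (F(p) & ~F(k))) | ~(~~(exists q. F(q)) | (exists m. forall i. (F(i) | F(m))))
Drive negations inward (¬∀x A ≡ ∃x ¬A, ¬∃x A ≡ ∀x ¬A, De Morgan for ∧/∨):
  (exists p. forall k. (~F(p) | F(k))) | (forall q. ~F(q)) & (forall m. exists i. (~F(i) & ~F(m)))
All bound variables are already distinct, so no renaming is needed.
Pull the quantifiers to the front (each side's bound variable is not free in the other side):
  exists p. forall k. forall q. forall m. exists i. (~F(p) | F(k) | ~F(q) & ~F(i) & ~F(m))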